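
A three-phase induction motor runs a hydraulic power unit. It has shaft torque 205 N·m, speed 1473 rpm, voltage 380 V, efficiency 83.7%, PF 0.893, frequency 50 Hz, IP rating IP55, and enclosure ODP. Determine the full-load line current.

64.3 A

ω = 2π×1473/60 = 154.3 rad/s; P_out = τω = 205 × 154.3 = 31632 W
P_in = P_out / η = 31632 / 0.837 = 37792 W
I_L = P_in / (√3·V_L·cosφ) = 37792 / (1.732 × 380 × 0.893) = 64.3 A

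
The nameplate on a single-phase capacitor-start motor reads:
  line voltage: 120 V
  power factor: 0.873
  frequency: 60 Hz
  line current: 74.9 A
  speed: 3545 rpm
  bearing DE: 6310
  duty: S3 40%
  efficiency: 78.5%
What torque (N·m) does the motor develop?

P_in = V·I·cosφ = 120 × 74.9 × 0.873 = 7847 W
P_out = η·P_in = 0.785 × 7847 = 6160 W
n = 3545 rpm
ω = 2π×3545/60 = 371.2 rad/s
τ = P_out/ω = 6160/371.2 = 16.6 N·m

16.6 N·m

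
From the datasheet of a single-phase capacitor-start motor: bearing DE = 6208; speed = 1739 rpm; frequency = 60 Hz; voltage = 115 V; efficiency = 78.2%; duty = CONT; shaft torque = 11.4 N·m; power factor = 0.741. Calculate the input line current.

31.2 A

ω = 2π×1739/60 = 182.1 rad/s; P_out = τω = 11.4 × 182.1 = 2076 W
P_in = P_out / η = 2076 / 0.782 = 2655 W
I = P_in / (V·cosφ) = 2655 / (115 × 0.741) = 31.2 A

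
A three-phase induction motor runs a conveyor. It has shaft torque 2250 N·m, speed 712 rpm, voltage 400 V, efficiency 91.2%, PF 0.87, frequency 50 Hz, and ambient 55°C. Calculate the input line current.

ω = 2π×712/60 = 74.56 rad/s; P_out = τω = 2250 × 74.56 = 167760 W
P_in = P_out / η = 167760 / 0.912 = 183947 W
I_L = P_in / (√3·V_L·cosφ) = 183947 / (1.732 × 400 × 0.87) = 305 A

305 A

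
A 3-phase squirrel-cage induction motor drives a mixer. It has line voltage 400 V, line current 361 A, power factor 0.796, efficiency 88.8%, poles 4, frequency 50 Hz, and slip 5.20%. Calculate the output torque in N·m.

1190 N·m

P_in = √3·V·I·cosφ = 1.732 × 400 × 361 × 0.796 = 199080 W
P_out = η·P_in = 0.888 × 199080 = 176783 W
n_s = 120×50/4 = 1500 rpm; n = 1500×(1−0.052) = 1422 rpm
ω = 2π×1422/60 = 148.9 rad/s
τ = P_out/ω = 176783/148.9 = 1190 N·m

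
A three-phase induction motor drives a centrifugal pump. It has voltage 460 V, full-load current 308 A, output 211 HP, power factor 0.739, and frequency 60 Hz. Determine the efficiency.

86.8 %

P_out = 211 × 746 = 157406 W
P_in = √3·V_L·I_L·cosφ = 1.732 × 460 × 308 × 0.739 = 181343 W
η = P_out / P_in = 157406 / 181343 = 0.868 = 86.8%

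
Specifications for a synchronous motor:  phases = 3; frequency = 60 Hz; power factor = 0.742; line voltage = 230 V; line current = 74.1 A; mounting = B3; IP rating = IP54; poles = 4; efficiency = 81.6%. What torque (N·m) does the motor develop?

P_in = √3·V·I·cosφ = 1.732 × 230 × 74.1 × 0.742 = 21903 W
P_out = η·P_in = 0.816 × 21903 = 17873 W
n = n_s = 120×60/4 = 1800 rpm (synchronous)
ω = 2π×1800/60 = 188.5 rad/s
τ = P_out/ω = 17873/188.5 = 94.8 N·m

94.8 N·m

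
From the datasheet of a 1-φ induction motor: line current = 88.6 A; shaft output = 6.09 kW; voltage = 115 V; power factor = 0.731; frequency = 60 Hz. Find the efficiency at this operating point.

81.8 %

P_out = 6.09 kW = 6090 W
P_in = V·I·cosφ = 115 × 88.6 × 0.731 = 7448 W
η = P_out / P_in = 6090 / 7448 = 0.818 = 81.8%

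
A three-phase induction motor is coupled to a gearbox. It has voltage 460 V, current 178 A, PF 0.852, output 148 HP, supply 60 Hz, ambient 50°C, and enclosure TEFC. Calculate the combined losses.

P_in = √3·V·I·cosφ = 1.732×460×178×0.852 = 120827 W
P_out = 148×746 = 110408 W
Losses = P_in − P_out = 120827 − 110408 = 10419 W

10400 W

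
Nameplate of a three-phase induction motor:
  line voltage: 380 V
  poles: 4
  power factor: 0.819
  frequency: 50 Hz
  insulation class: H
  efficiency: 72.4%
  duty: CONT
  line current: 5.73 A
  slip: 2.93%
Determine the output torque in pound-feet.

P_in = √3·V·I·cosφ = 1.732 × 380 × 5.73 × 0.819 = 3089 W
P_out = η·P_in = 0.724 × 3089 = 2236 W
n_s = 120×50/4 = 1500 rpm; n = 1500×(1−0.0293) = 1456 rpm
ω = 2π×1456/60 = 152.5 rad/s
τ = P_out/ω = 2236/152.5 = 14.66 N·m
In lb·ft: 14.66/1.356 = 10.8 lb·ft

10.8 lb·ft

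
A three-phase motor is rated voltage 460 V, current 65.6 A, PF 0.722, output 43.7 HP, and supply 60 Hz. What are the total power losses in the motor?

P_in = √3·V·I·cosφ = 1.732×460×65.6×0.722 = 37735 W
P_out = 43.7×746 = 32600 W
Losses = P_in − P_out = 37735 − 32600 = 5135 W

5140 W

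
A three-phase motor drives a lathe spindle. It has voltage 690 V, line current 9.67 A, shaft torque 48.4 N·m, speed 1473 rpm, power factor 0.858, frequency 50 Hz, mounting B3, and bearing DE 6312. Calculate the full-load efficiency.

75.3 %

ω = 2π × 1473/60 = 154.3 rad/s; P_out = τω = 48.4 × 154.3 = 7468 W
P_in = √3·V_L·I_L·cosφ = 1.732 × 690 × 9.67 × 0.858 = 9915 W
η = P_out / P_in = 7468 / 9915 = 0.753 = 75.3%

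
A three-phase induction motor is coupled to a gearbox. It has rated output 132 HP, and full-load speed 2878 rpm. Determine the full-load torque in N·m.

P_out = 132 × 746 = 98472 W
ω = 2π × 2878/60 = 301.4 rad/s
τ = P_out/ω = 98472/301.4 = 327 N·m

327 N·m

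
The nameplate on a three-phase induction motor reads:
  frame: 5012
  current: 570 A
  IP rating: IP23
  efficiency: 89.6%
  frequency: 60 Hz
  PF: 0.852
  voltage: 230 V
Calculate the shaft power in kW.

173 kW

P_in = √3·V·I·cosφ = 1.732 × 230 × 570 × 0.852 = 193460 W
P_out = η·P_in = 0.896 × 193460 = 173340 W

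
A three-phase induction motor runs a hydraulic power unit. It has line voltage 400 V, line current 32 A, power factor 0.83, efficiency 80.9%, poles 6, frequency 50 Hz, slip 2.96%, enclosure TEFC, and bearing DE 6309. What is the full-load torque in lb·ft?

P_in = √3·V·I·cosφ = 1.732 × 400 × 32 × 0.83 = 18401 W
P_out = η·P_in = 0.809 × 18401 = 14886 W
n_s = 120×50/6 = 1000 rpm; n = 1000×(1−0.0296) = 970 rpm
ω = 2π×970/60 = 101.6 rad/s
τ = P_out/ω = 14886/101.6 = 146.5 N·m
In lb·ft: 146.5/1.356 = 108 lb·ft

108 lb·ft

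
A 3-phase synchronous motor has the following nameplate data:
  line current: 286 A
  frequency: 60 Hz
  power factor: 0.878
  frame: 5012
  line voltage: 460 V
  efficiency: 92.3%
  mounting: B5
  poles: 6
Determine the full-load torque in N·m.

P_in = √3·V·I·cosφ = 1.732 × 460 × 286 × 0.878 = 200063 W
P_out = η·P_in = 0.923 × 200063 = 184658 W
n = n_s = 120×60/6 = 1200 rpm (synchronous)
ω = 2π×1200/60 = 125.7 rad/s
τ = P_out/ω = 184658/125.7 = 1470 N·m

1470 N·m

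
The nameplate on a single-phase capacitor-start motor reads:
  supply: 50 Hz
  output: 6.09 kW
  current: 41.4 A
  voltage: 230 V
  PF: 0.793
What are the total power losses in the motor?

P_in = V·I·cosφ = 230×41.4×0.793 = 7551 W
P_out = 6090 W
Losses = P_in − P_out = 7551 − 6090 = 1461 W

1.46 kW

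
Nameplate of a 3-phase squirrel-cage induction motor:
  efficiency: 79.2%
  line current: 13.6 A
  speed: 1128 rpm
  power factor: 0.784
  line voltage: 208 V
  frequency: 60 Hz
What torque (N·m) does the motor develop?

P_in = √3·V·I·cosφ = 1.732 × 208 × 13.6 × 0.784 = 3841 W
P_out = η·P_in = 0.792 × 3841 = 3042 W
n = 1128 rpm
ω = 2π×1128/60 = 118.1 rad/s
τ = P_out/ω = 3042/118.1 = 25.8 N·m

25.8 N·m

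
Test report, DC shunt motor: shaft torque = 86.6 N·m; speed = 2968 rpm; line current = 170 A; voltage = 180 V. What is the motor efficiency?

ω = 2π × 2968/60 = 310.8 rad/s; P_out = τω = 86.6 × 310.8 = 26915 W
P_in = V·I = 180 × 170 = 30600 W
η = P_out / P_in = 26915 / 30600 = 0.880 = 88.0%

88.0 %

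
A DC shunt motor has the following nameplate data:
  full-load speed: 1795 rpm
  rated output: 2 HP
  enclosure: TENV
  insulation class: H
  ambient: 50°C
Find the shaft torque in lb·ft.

P_out = 2 × 746 = 1492 W
ω = 2π × 1795/60 = 188 rad/s
τ = P_out/ω = 1492/188 = 7.936 N·m
In lb·ft: 7.936/1.356 = 5.85 lb·ft

5.85 lb·ft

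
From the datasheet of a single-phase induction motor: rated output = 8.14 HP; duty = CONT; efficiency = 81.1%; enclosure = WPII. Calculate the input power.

7.49 kW

P_out = 8.14 × 746 = 6072 W
P_in = P_out/η = 6072/0.811 = 7487 W = 7.49 kW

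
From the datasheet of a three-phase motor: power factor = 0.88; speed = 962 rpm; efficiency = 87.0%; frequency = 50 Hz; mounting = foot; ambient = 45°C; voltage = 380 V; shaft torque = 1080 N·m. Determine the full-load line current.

216 A

ω = 2π×962/60 = 100.7 rad/s; P_out = τω = 1080 × 100.7 = 108756 W
P_in = P_out / η = 108756 / 0.870 = 125007 W
I_L = P_in / (√3·V_L·cosφ) = 125007 / (1.732 × 380 × 0.88) = 216 A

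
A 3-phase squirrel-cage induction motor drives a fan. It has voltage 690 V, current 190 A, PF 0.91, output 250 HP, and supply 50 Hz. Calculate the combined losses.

20.1 kW

P_in = √3·V·I·cosφ = 1.732×690×190×0.91 = 206629 W
P_out = 250×746 = 186500 W
Losses = P_in − P_out = 206629 − 186500 = 20129 W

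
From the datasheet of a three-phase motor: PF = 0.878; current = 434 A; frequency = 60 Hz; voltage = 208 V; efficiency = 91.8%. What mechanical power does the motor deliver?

126 kW

P_in = √3·V·I·cosφ = 1.732 × 208 × 434 × 0.878 = 137276 W
P_out = η·P_in = 0.918 × 137276 = 126019 W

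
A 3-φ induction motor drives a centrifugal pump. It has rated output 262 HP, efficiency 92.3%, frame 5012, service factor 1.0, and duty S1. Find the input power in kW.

212 kW

P_out = 262 × 746 = 195452 W
P_in = P_out/η = 195452/0.923 = 211757 W = 212 kW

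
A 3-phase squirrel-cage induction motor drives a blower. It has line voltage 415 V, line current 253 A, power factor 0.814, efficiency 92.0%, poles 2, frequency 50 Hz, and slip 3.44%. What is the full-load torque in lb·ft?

331 lb·ft

P_in = √3·V·I·cosφ = 1.732 × 415 × 253 × 0.814 = 148027 W
P_out = η·P_in = 0.92 × 148027 = 136185 W
n_s = 120×50/2 = 3000 rpm; n = 3000×(1−0.0344) = 2897 rpm
ω = 2π×2897/60 = 303.4 rad/s
τ = P_out/ω = 136185/303.4 = 448.9 N·m
In lb·ft: 448.9/1.356 = 331 lb·ft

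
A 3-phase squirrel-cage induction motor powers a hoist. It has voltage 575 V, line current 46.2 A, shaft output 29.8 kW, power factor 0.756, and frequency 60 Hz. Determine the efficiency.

85.7 %

P_out = 29.8 kW = 29800 W
P_in = √3·V_L·I_L·cosφ = 1.732 × 575 × 46.2 × 0.756 = 34784 W
η = P_out / P_in = 29800 / 34784 = 0.857 = 85.7%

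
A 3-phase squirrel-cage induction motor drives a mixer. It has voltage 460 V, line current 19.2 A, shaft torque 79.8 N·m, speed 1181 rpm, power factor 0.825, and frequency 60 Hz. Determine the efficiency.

78.2 %

ω = 2π × 1181/60 = 123.7 rad/s; P_out = τω = 79.8 × 123.7 = 9871 W
P_in = √3·V_L·I_L·cosφ = 1.732 × 460 × 19.2 × 0.825 = 12620 W
η = P_out / P_in = 9871 / 12620 = 0.782 = 78.2%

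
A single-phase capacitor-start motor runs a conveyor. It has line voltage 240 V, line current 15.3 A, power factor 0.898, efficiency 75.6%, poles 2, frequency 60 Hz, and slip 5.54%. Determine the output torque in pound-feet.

5.16 lb·ft

P_in = V·I·cosφ = 240 × 15.3 × 0.898 = 3297 W
P_out = η·P_in = 0.756 × 3297 = 2493 W
n_s = 120×60/2 = 3600 rpm; n = 3600×(1−0.0554) = 3401 rpm
ω = 2π×3401/60 = 356.2 rad/s
τ = P_out/ω = 2493/356.2 = 6.999 N·m
In lb·ft: 6.999/1.356 = 5.16 lb·ft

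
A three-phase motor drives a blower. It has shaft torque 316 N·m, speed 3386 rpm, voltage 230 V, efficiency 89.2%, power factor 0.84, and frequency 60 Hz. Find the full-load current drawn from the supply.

375 A

ω = 2π×3386/60 = 354.6 rad/s; P_out = τω = 316 × 354.6 = 112054 W
P_in = P_out / η = 112054 / 0.892 = 125621 W
I_L = P_in / (√3·V_L·cosφ) = 125621 / (1.732 × 230 × 0.84) = 375 A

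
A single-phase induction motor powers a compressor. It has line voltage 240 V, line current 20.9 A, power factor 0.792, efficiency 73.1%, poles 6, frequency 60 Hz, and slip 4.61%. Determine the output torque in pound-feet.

17.9 lb·ft

P_in = V·I·cosφ = 240 × 20.9 × 0.792 = 3973 W
P_out = η·P_in = 0.731 × 3973 = 2904 W
n_s = 120×60/6 = 1200 rpm; n = 1200×(1−0.0461) = 1145 rpm
ω = 2π×1145/60 = 119.9 rad/s
τ = P_out/ω = 2904/119.9 = 24.22 N·m
In lb·ft: 24.22/1.356 = 17.9 lb·ft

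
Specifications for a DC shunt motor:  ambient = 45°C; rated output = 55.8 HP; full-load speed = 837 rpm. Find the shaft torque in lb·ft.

P_out = 55.8 × 746 = 41627 W
ω = 2π × 837/60 = 87.65 rad/s
τ = P_out/ω = 41627/87.65 = 474.9 N·m
In lb·ft: 474.9/1.356 = 350 lb·ft

350 lb·ft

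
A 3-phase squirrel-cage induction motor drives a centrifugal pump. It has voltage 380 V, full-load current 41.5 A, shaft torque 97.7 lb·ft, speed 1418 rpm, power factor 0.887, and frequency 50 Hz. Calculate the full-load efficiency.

τ = 97.7 lb·ft × 1.356 = 132.5 N·m
ω = 2π × 1418/60 = 148.5 rad/s; P_out = τω = 132.5 × 148.5 = 19676 W
P_in = √3·V_L·I_L·cosφ = 1.732 × 380 × 41.5 × 0.887 = 24227 W
η = P_out / P_in = 19676 / 24227 = 0.812 = 81.2%

81.2 %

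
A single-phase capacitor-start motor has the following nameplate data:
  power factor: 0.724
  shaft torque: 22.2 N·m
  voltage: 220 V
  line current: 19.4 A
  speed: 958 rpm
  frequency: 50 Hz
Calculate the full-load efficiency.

ω = 2π × 958/60 = 100.3 rad/s; P_out = τω = 22.2 × 100.3 = 2227 W
P_in = V·I·cosφ = 220 × 19.4 × 0.724 = 3090 W
η = P_out / P_in = 2227 / 3090 = 0.721 = 72.1%

72.1 %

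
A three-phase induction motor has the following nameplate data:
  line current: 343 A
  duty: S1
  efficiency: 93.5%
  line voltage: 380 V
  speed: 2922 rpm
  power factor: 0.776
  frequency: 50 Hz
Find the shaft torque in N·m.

P_in = √3·V·I·cosφ = 1.732 × 380 × 343 × 0.776 = 175181 W
P_out = η·P_in = 0.935 × 175181 = 163794 W
n = 2922 rpm
ω = 2π×2922/60 = 306 rad/s
τ = P_out/ω = 163794/306 = 535 N·m

535 N·m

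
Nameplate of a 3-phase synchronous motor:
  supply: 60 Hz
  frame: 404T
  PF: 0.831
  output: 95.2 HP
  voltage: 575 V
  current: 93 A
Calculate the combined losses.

P_in = √3·V·I·cosφ = 1.732×575×93×0.831 = 76966 W
P_out = 95.2×746 = 71019 W
Losses = P_in − P_out = 76966 − 71019 = 5947 W

5950 W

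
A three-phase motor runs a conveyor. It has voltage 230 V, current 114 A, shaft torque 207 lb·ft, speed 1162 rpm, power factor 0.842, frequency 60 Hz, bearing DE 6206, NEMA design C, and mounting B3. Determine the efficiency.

τ = 207 lb·ft × 1.356 = 280.7 N·m
ω = 2π × 1162/60 = 121.7 rad/s; P_out = τω = 280.7 × 121.7 = 34161 W
P_in = √3·V_L·I_L·cosφ = 1.732 × 230 × 114 × 0.842 = 38238 W
η = P_out / P_in = 34161 / 38238 = 0.893 = 89.3%

89.3 %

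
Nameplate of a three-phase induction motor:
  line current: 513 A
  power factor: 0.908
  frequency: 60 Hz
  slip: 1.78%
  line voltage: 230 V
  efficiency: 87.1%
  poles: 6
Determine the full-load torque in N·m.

1310 N·m

P_in = √3·V·I·cosφ = 1.732 × 230 × 513 × 0.908 = 185558 W
P_out = η·P_in = 0.871 × 185558 = 161621 W
n_s = 120×60/6 = 1200 rpm; n = 1200×(1−0.0178) = 1179 rpm
ω = 2π×1179/60 = 123.5 rad/s
τ = P_out/ω = 161621/123.5 = 1310 N·m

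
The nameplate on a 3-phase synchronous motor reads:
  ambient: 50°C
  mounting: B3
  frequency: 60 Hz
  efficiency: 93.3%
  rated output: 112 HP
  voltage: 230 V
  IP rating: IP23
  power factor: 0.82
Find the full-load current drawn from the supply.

P_out = 112 × 746 = 83552 W
P_in = P_out / η = 83552 / 0.933 = 89552 W
I_L = P_in / (√3·V_L·cosφ) = 89552 / (1.732 × 230 × 0.82) = 274 A

274 A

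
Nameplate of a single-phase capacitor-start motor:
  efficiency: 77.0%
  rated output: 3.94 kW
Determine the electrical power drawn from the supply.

P_out = 3940 W
P_in = P_out/η = 3940/0.77 = 5117 W = 5.12 kW

5.12 kW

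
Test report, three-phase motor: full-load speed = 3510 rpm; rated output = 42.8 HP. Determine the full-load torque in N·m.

86.9 N·m

P_out = 42.8 × 746 = 31929 W
ω = 2π × 3510/60 = 367.6 rad/s
τ = P_out/ω = 31929/367.6 = 86.9 N·m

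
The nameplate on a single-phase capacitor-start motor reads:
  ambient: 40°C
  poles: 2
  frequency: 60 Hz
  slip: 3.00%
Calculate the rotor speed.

n_s = 120f/p = 120×60/2 = 3600 rpm
n = n_s(1 − s) = 3600 × (1 − 0.03) = 3492 rpm

3492 rpm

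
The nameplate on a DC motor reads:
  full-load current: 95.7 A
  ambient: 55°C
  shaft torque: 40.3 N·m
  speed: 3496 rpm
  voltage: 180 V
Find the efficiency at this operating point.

85.6 %

ω = 2π × 3496/60 = 366.1 rad/s; P_out = τω = 40.3 × 366.1 = 14754 W
P_in = V·I = 180 × 95.7 = 17226 W
η = P_out / P_in = 14754 / 17226 = 0.856 = 85.6%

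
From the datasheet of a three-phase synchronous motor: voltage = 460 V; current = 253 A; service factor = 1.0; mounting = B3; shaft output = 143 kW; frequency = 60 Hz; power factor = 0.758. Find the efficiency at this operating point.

P_out = 143 kW = 143000 W
P_in = √3·V_L·I_L·cosφ = 1.732 × 460 × 253 × 0.758 = 152790 W
η = P_out / P_in = 143000 / 152790 = 0.936 = 93.6%

93.6 %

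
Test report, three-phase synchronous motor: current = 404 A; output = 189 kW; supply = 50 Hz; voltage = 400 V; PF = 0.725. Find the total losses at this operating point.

13.9 kW

P_in = √3·V·I·cosφ = 1.732×400×404×0.725 = 202921 W
P_out = 189000 W
Losses = P_in − P_out = 202921 − 189000 = 13921 W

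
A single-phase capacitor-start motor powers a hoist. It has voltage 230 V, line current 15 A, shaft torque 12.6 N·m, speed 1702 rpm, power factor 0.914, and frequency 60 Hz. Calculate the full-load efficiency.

71.2 %

ω = 2π × 1702/60 = 178.2 rad/s; P_out = τω = 12.6 × 178.2 = 2245 W
P_in = V·I·cosφ = 230 × 15 × 0.914 = 3153 W
η = P_out / P_in = 2245 / 3153 = 0.712 = 71.2%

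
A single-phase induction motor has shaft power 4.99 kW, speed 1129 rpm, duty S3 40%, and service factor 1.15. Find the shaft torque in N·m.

ω = 2π × 1129/60 = 118.2 rad/s
τ = P/ω = 4990/118.2 = 42.2 N·m

42.2 N·m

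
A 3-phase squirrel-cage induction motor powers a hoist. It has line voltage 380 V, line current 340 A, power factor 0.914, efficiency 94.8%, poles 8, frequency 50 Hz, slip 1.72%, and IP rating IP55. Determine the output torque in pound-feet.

1850 lb·ft

P_in = √3·V·I·cosφ = 1.732 × 380 × 340 × 0.914 = 204530 W
P_out = η·P_in = 0.948 × 204530 = 193894 W
n_s = 120×50/8 = 750 rpm; n = 750×(1−0.0172) = 737 rpm
ω = 2π×737/60 = 77.18 rad/s
τ = P_out/ω = 193894/77.18 = 2512 N·m
In lb·ft: 2512/1.356 = 1850 lb·ft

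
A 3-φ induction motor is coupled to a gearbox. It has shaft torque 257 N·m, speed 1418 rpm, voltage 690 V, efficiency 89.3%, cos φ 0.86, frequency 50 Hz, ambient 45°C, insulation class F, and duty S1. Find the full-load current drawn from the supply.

ω = 2π×1418/60 = 148.5 rad/s; P_out = τω = 257 × 148.5 = 38165 W
P_in = P_out / η = 38165 / 0.893 = 42738 W
I_L = P_in / (√3·V_L·cosφ) = 42738 / (1.732 × 690 × 0.86) = 41.6 A

41.6 A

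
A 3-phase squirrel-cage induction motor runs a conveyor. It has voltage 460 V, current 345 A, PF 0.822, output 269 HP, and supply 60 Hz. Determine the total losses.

25300 W

P_in = √3·V·I·cosφ = 1.732×460×345×0.822 = 225942 W
P_out = 269×746 = 200674 W
Losses = P_in − P_out = 225942 − 200674 = 25268 W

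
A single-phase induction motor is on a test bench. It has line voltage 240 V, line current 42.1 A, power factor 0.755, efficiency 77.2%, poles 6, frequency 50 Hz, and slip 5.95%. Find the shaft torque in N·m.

59.8 N·m

P_in = V·I·cosφ = 240 × 42.1 × 0.755 = 7629 W
P_out = η·P_in = 0.772 × 7629 = 5890 W
n_s = 120×50/6 = 1000 rpm; n = 1000×(1−0.0595) = 941 rpm
ω = 2π×941/60 = 98.54 rad/s
τ = P_out/ω = 5890/98.54 = 59.8 N·m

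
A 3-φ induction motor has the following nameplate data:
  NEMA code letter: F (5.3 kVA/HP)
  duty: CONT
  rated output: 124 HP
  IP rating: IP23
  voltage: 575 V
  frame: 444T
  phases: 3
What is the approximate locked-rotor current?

S_LR = 5.3 × 124 = 657.2 kVA
I_LR = S_LR/(√3·V_L) = 657200/(1.732×575) = 660 A

660 A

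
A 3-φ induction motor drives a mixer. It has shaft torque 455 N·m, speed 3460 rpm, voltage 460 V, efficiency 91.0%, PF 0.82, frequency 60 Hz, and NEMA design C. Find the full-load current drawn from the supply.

277 A

ω = 2π×3460/60 = 362.3 rad/s; P_out = τω = 455 × 362.3 = 164847 W
P_in = P_out / η = 164847 / 0.910 = 181151 W
I_L = P_in / (√3·V_L·cosφ) = 181151 / (1.732 × 460 × 0.82) = 277 A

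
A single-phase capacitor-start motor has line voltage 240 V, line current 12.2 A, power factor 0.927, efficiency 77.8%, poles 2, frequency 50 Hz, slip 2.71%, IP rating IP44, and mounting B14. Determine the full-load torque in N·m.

P_in = V·I·cosφ = 240 × 12.2 × 0.927 = 2714 W
P_out = η·P_in = 0.778 × 2714 = 2111 W
n_s = 120×50/2 = 3000 rpm; n = 3000×(1−0.0271) = 2919 rpm
ω = 2π×2919/60 = 305.7 rad/s
τ = P_out/ω = 2111/305.7 = 6.91 N·m

6.91 N·m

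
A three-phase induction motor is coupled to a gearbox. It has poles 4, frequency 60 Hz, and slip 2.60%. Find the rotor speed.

n_s = 120f/p = 120×60/4 = 1800 rpm
n = n_s(1 − s) = 1800 × (1 − 0.026) = 1753 rpm

1753 rpm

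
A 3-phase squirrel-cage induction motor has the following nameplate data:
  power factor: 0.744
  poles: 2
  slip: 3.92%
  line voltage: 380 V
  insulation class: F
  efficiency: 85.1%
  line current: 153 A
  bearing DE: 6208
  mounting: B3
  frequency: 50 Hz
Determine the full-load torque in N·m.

211 N·m

P_in = √3·V·I·cosφ = 1.732 × 380 × 153 × 0.744 = 74920 W
P_out = η·P_in = 0.851 × 74920 = 63757 W
n_s = 120×50/2 = 3000 rpm; n = 3000×(1−0.0392) = 2882 rpm
ω = 2π×2882/60 = 301.8 rad/s
τ = P_out/ω = 63757/301.8 = 211 N·m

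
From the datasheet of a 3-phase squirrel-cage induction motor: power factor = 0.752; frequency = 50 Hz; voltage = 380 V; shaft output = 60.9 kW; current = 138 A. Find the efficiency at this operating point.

89.2 %

P_out = 60.9 kW = 60900 W
P_in = √3·V_L·I_L·cosφ = 1.732 × 380 × 138 × 0.752 = 68301 W
η = P_out / P_in = 60900 / 68301 = 0.892 = 89.2%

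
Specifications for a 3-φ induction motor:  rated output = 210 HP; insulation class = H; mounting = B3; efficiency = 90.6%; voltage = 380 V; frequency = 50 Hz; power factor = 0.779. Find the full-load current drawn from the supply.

337 A

P_out = 210 × 746 = 156660 W
P_in = P_out / η = 156660 / 0.906 = 172914 W
I_L = P_in / (√3·V_L·cosφ) = 172914 / (1.732 × 380 × 0.779) = 337 A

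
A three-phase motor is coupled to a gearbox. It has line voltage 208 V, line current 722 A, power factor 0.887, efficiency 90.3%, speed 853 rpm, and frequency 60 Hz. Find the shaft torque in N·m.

2330 N·m

P_in = √3·V·I·cosφ = 1.732 × 208 × 722 × 0.887 = 230713 W
P_out = η·P_in = 0.903 × 230713 = 208334 W
n = 853 rpm
ω = 2π×853/60 = 89.33 rad/s
τ = P_out/ω = 208334/89.33 = 2330 N·m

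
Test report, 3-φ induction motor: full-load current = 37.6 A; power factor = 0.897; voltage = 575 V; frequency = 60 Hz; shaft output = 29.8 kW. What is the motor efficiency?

88.7 %

P_out = 29.8 kW = 29800 W
P_in = √3·V_L·I_L·cosφ = 1.732 × 575 × 37.6 × 0.897 = 33589 W
η = P_out / P_in = 29800 / 33589 = 0.887 = 88.7%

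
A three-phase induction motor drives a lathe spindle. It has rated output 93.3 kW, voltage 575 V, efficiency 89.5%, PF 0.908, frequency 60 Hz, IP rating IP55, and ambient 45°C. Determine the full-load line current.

P_out = 93.3 kW = 93300 W
P_in = P_out / η = 93300 / 0.895 = 104246 W
I_L = P_in / (√3·V_L·cosφ) = 104246 / (1.732 × 575 × 0.908) = 115 A

115 A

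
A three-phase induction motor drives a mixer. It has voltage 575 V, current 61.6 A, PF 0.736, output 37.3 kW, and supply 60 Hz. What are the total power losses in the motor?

P_in = √3·V·I·cosφ = 1.732×575×61.6×0.736 = 45152 W
P_out = 37300 W
Losses = P_in − P_out = 45152 − 37300 = 7852 W

7.85 kW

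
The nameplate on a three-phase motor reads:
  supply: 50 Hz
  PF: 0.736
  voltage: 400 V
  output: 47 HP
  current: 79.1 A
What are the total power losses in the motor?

5.27 kW

P_in = √3·V·I·cosφ = 1.732×400×79.1×0.736 = 40333 W
P_out = 47×746 = 35062 W
Losses = P_in − P_out = 40333 − 35062 = 5271 W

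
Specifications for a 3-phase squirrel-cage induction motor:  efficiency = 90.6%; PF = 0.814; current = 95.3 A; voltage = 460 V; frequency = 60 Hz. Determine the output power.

P_in = √3·V·I·cosφ = 1.732 × 460 × 95.3 × 0.814 = 61805 W
P_out = η·P_in = 0.906 × 61805 = 55995 W

56 kW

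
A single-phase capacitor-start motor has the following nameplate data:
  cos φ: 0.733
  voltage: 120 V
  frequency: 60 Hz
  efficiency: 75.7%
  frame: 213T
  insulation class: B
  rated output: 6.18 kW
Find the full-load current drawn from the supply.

P_out = 6.18 kW = 6180 W
P_in = P_out / η = 6180 / 0.757 = 8164 W
I = P_in / (V·cosφ) = 8164 / (120 × 0.733) = 92.8 A

92.8 A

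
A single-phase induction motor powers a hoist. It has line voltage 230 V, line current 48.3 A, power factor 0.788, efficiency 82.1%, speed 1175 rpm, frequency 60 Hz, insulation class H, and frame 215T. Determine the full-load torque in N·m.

P_in = V·I·cosφ = 230 × 48.3 × 0.788 = 8754 W
P_out = η·P_in = 0.821 × 8754 = 7187 W
n = 1175 rpm
ω = 2π×1175/60 = 123 rad/s
τ = P_out/ω = 7187/123 = 58.4 N·m

58.4 N·m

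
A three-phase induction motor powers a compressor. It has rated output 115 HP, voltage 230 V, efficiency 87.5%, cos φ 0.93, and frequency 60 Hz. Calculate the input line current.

P_out = 115 × 746 = 85790 W
P_in = P_out / η = 85790 / 0.875 = 98046 W
I_L = P_in / (√3·V_L·cosφ) = 98046 / (1.732 × 230 × 0.93) = 265 A

265 A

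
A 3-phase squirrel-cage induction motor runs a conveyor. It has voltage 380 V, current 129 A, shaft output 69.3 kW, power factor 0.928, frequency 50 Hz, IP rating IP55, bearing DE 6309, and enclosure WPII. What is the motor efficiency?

88.0 %

P_out = 69.3 kW = 69300 W
P_in = √3·V_L·I_L·cosφ = 1.732 × 380 × 129 × 0.928 = 78790 W
η = P_out / P_in = 69300 / 78790 = 0.880 = 88.0%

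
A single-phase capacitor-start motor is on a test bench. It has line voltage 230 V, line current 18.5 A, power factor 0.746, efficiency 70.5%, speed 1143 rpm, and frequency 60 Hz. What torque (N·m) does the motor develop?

18.7 N·m

P_in = V·I·cosφ = 230 × 18.5 × 0.746 = 3174 W
P_out = η·P_in = 0.705 × 3174 = 2238 W
n = 1143 rpm
ω = 2π×1143/60 = 119.7 rad/s
τ = P_out/ω = 2238/119.7 = 18.7 N·m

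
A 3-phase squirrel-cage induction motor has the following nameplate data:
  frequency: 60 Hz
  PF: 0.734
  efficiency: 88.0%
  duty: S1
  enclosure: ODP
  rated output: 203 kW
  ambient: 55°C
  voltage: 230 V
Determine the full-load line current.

789 A

P_out = 203 kW = 203000 W
P_in = P_out / η = 203000 / 0.880 = 230682 W
I_L = P_in / (√3·V_L·cosφ) = 230682 / (1.732 × 230 × 0.734) = 789 A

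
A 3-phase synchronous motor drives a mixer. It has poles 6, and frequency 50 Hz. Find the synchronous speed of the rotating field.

n_s = 120f/p = 120×50/6 = 1000 rpm

1000 rpm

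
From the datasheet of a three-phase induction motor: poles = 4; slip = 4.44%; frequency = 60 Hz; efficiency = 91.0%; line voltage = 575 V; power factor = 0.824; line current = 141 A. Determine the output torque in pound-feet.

P_in = √3·V·I·cosφ = 1.732 × 575 × 141 × 0.824 = 115708 W
P_out = η·P_in = 0.91 × 115708 = 105294 W
n_s = 120×60/4 = 1800 rpm; n = 1800×(1−0.0444) = 1720 rpm
ω = 2π×1720/60 = 180.1 rad/s
τ = P_out/ω = 105294/180.1 = 584.6 N·m
In lb·ft: 584.6/1.356 = 431 lb·ft

431 lb·ft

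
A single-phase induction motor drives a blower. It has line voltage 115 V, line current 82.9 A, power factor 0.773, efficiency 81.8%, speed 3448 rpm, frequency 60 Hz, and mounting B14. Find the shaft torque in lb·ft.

P_in = V·I·cosφ = 115 × 82.9 × 0.773 = 7369 W
P_out = η·P_in = 0.818 × 7369 = 6028 W
n = 3448 rpm
ω = 2π×3448/60 = 361.1 rad/s
τ = P_out/ω = 6028/361.1 = 16.69 N·m
In lb·ft: 16.69/1.356 = 12.3 lb·ft

12.3 lb·ft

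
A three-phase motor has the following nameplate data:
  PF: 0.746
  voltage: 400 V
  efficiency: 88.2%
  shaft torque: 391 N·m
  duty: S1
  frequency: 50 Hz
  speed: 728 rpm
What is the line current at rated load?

ω = 2π×728/60 = 76.24 rad/s; P_out = τω = 391 × 76.24 = 29810 W
P_in = P_out / η = 29810 / 0.882 = 33798 W
I_L = P_in / (√3·V_L·cosφ) = 33798 / (1.732 × 400 × 0.746) = 65.4 A

65.4 A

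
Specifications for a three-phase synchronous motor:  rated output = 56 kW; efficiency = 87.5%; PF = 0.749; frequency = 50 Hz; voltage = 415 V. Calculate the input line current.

P_out = 56 kW = 56000 W
P_in = P_out / η = 56000 / 0.875 = 64000 W
I_L = P_in / (√3·V_L·cosφ) = 64000 / (1.732 × 415 × 0.749) = 119 A

119 A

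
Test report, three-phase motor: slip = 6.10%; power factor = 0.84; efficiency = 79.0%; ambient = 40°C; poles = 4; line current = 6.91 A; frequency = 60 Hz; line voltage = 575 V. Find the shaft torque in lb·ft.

19 lb·ft

P_in = √3·V·I·cosφ = 1.732 × 575 × 6.91 × 0.84 = 5781 W
P_out = η·P_in = 0.79 × 5781 = 4567 W
n_s = 120×60/4 = 1800 rpm; n = 1800×(1−0.061) = 1690 rpm
ω = 2π×1690/60 = 177 rad/s
τ = P_out/ω = 4567/177 = 25.8 N·m
In lb·ft: 25.8/1.356 = 19 lb·ft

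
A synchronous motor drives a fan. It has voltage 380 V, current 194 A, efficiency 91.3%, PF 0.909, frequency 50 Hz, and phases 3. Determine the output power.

106 kW

P_in = √3·V·I·cosφ = 1.732 × 380 × 194 × 0.909 = 116064 W
P_out = η·P_in = 0.913 × 116064 = 105966 W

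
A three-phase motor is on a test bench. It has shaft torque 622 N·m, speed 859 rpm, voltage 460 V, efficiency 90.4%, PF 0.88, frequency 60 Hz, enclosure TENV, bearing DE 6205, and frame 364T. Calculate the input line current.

88.3 A

ω = 2π×859/60 = 89.95 rad/s; P_out = τω = 622 × 89.95 = 55949 W
P_in = P_out / η = 55949 / 0.904 = 61890 W
I_L = P_in / (√3·V_L·cosφ) = 61890 / (1.732 × 460 × 0.88) = 88.3 A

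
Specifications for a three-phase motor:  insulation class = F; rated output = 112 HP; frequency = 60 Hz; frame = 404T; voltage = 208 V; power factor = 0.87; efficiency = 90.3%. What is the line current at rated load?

295 A

P_out = 112 × 746 = 83552 W
P_in = P_out / η = 83552 / 0.903 = 92527 W
I_L = P_in / (√3·V_L·cosφ) = 92527 / (1.732 × 208 × 0.87) = 295 A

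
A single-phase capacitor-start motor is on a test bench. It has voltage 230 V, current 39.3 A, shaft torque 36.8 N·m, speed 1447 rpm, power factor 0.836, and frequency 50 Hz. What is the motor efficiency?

ω = 2π × 1447/60 = 151.5 rad/s; P_out = τω = 36.8 × 151.5 = 5575 W
P_in = V·I·cosφ = 230 × 39.3 × 0.836 = 7557 W
η = P_out / P_in = 5575 / 7557 = 0.738 = 73.8%

73.8 %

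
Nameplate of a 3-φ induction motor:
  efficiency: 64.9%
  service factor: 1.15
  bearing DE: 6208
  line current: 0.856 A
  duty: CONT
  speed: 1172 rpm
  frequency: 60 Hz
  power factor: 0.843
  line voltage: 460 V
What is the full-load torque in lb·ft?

2.24 lb·ft

P_in = √3·V·I·cosφ = 1.732 × 460 × 0.856 × 0.843 = 575 W
P_out = η·P_in = 0.649 × 575 = 373 W
n = 1172 rpm
ω = 2π×1172/60 = 122.7 rad/s
τ = P_out/ω = 373/122.7 = 3.04 N·m
In lb·ft: 3.04/1.356 = 2.24 lb·ft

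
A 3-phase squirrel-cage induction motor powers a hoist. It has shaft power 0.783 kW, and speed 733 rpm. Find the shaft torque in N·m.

10.2 N·m

ω = 2π × 733/60 = 76.76 rad/s
τ = P/ω = 783/76.76 = 10.2 N·m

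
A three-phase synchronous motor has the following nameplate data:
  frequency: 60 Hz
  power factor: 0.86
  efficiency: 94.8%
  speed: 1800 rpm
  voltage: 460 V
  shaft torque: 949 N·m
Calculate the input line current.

275 A

ω = 2π×1800/60 = 188.5 rad/s; P_out = τω = 949 × 188.5 = 178887 W
P_in = P_out / η = 178887 / 0.948 = 188699 W
I_L = P_in / (√3·V_L·cosφ) = 188699 / (1.732 × 460 × 0.86) = 275 A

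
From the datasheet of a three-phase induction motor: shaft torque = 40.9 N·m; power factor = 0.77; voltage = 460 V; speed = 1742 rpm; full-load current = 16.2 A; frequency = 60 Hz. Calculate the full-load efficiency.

75.1 %

ω = 2π × 1742/60 = 182.4 rad/s; P_out = τω = 40.9 × 182.4 = 7460 W
P_in = √3·V_L·I_L·cosφ = 1.732 × 460 × 16.2 × 0.77 = 9938 W
η = P_out / P_in = 7460 / 9938 = 0.751 = 75.1%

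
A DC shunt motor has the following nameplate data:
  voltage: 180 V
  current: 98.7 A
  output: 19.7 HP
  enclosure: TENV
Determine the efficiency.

82.7 %

P_out = 19.7 × 746 = 14696 W
P_in = V·I = 180 × 98.7 = 17766 W
η = P_out / P_in = 14696 / 17766 = 0.827 = 82.7%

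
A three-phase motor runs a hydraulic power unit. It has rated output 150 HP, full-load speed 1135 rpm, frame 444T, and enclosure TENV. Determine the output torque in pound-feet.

694 lb·ft

P_out = 150 × 746 = 111900 W
ω = 2π × 1135/60 = 118.9 rad/s
τ = P_out/ω = 111900/118.9 = 941.1 N·m
In lb·ft: 941.1/1.356 = 694 lb·ft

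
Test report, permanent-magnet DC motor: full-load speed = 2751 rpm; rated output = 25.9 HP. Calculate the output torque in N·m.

67.1 N·m

P_out = 25.9 × 746 = 19321 W
ω = 2π × 2751/60 = 288.1 rad/s
τ = P_out/ω = 19321/288.1 = 67.1 N·m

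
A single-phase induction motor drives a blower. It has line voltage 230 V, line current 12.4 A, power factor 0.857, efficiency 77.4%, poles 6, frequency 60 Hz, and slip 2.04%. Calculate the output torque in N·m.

P_in = V·I·cosφ = 230 × 12.4 × 0.857 = 2444 W
P_out = η·P_in = 0.774 × 2444 = 1892 W
n_s = 120×60/6 = 1200 rpm; n = 1200×(1−0.0204) = 1176 rpm
ω = 2π×1176/60 = 123.2 rad/s
τ = P_out/ω = 1892/123.2 = 15.4 N·m

15.4 N·m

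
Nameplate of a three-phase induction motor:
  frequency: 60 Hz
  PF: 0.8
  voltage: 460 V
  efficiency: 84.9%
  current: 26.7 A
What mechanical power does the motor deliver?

14.4 kW

P_in = √3·V·I·cosφ = 1.732 × 460 × 26.7 × 0.8 = 17018 W
P_out = η·P_in = 0.849 × 17018 = 14448 W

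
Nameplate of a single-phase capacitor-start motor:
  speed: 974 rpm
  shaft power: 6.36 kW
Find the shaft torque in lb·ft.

ω = 2π × 974/60 = 102 rad/s
τ = P/ω = 6360/102 = 62.35 N·m
In lb·ft: 62.35/1.356 = 46 lb·ft

46 lb·ft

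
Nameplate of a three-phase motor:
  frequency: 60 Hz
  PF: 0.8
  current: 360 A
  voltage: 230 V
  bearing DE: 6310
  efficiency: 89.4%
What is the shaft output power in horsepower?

P_in = √3·V·I·cosφ = 1.732 × 230 × 360 × 0.8 = 114728 W
P_out = η·P_in = 0.894 × 114728 = 102567 W
= 102567/746 = 137 HP

137 HP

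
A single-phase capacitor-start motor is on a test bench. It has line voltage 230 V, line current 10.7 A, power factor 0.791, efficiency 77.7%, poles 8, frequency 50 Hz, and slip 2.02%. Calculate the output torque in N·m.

P_in = V·I·cosφ = 230 × 10.7 × 0.791 = 1947 W
P_out = η·P_in = 0.777 × 1947 = 1513 W
n_s = 120×50/8 = 750 rpm; n = 750×(1−0.0202) = 735 rpm
ω = 2π×735/60 = 76.97 rad/s
τ = P_out/ω = 1513/76.97 = 19.7 N·m

19.7 N·m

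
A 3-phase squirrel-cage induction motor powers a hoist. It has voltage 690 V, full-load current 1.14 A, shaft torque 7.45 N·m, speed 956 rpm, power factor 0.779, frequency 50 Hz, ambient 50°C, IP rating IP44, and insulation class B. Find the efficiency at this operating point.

ω = 2π × 956/60 = 100.1 rad/s; P_out = τω = 7.45 × 100.1 = 746 W
P_in = √3·V_L·I_L·cosφ = 1.732 × 690 × 1.14 × 0.779 = 1061 W
η = P_out / P_in = 746 / 1061 = 0.703 = 70.3%

70.3 %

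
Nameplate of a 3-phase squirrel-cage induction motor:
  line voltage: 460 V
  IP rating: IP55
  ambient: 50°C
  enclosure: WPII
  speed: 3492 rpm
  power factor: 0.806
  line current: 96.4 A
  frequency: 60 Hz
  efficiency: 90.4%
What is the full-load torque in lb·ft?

113 lb·ft

P_in = √3·V·I·cosφ = 1.732 × 460 × 96.4 × 0.806 = 61904 W
P_out = η·P_in = 0.904 × 61904 = 55961 W
n = 3492 rpm
ω = 2π×3492/60 = 365.7 rad/s
τ = P_out/ω = 55961/365.7 = 153 N·m
In lb·ft: 153/1.356 = 113 lb·ft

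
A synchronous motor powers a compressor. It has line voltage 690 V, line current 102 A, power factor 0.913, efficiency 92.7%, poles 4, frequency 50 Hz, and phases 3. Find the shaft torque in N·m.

P_in = √3·V·I·cosφ = 1.732 × 690 × 102 × 0.913 = 111293 W
P_out = η·P_in = 0.927 × 111293 = 103169 W
n = n_s = 120×50/4 = 1500 rpm (synchronous)
ω = 2π×1500/60 = 157.1 rad/s
τ = P_out/ω = 103169/157.1 = 657 N·m

657 N·m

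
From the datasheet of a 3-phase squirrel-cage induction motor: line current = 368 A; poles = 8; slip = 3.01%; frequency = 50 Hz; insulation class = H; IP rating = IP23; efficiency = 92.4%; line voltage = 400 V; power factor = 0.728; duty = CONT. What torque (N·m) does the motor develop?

2250 N·m

P_in = √3·V·I·cosφ = 1.732 × 400 × 368 × 0.728 = 185604 W
P_out = η·P_in = 0.924 × 185604 = 171498 W
n_s = 120×50/8 = 750 rpm; n = 750×(1−0.0301) = 727 rpm
ω = 2π×727/60 = 76.13 rad/s
τ = P_out/ω = 171498/76.13 = 2250 N·m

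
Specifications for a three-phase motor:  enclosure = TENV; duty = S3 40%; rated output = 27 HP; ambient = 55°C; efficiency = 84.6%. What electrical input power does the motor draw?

P_out = 27 × 746 = 20142 W
P_in = P_out/η = 20142/0.846 = 23809 W = 23.8 kW

23.8 kW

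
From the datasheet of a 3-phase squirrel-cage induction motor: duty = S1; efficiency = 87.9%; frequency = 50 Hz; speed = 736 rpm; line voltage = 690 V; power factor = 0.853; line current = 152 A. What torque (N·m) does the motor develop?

1770 N·m

P_in = √3·V·I·cosφ = 1.732 × 690 × 152 × 0.853 = 154949 W
P_out = η·P_in = 0.879 × 154949 = 136200 W
n = 736 rpm
ω = 2π×736/60 = 77.07 rad/s
τ = P_out/ω = 136200/77.07 = 1770 N·m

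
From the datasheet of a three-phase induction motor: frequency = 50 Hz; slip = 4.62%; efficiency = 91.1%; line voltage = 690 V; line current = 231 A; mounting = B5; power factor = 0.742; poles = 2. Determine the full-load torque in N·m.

P_in = √3·V·I·cosφ = 1.732 × 690 × 231 × 0.742 = 204839 W
P_out = η·P_in = 0.911 × 204839 = 186608 W
n_s = 120×50/2 = 3000 rpm; n = 3000×(1−0.0462) = 2861 rpm
ω = 2π×2861/60 = 299.6 rad/s
τ = P_out/ω = 186608/299.6 = 623 N·m

623 N·m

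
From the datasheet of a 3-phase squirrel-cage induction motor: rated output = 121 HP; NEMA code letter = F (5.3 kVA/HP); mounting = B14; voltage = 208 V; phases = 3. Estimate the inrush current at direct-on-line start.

1780 A

S_LR = 5.3 × 121 = 641.3 kVA
I_LR = S_LR/(√3·V_L) = 641300/(1.732×208) = 1780 A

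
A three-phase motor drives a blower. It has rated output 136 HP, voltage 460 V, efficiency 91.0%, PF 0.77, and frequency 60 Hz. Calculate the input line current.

182 A

P_out = 136 × 746 = 101456 W
P_in = P_out / η = 101456 / 0.910 = 111490 W
I_L = P_in / (√3·V_L·cosφ) = 111490 / (1.732 × 460 × 0.77) = 182 A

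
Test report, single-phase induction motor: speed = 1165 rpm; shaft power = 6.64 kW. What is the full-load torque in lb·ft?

40.1 lb·ft

ω = 2π × 1165/60 = 122 rad/s
τ = P/ω = 6640/122 = 54.43 N·m
In lb·ft: 54.43/1.356 = 40.1 lb·ft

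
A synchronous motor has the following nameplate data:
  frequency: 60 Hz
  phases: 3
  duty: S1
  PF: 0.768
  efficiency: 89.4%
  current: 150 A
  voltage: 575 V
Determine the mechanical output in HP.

P_in = √3·V·I·cosφ = 1.732 × 575 × 150 × 0.768 = 114728 W
P_out = η·P_in = 0.894 × 114728 = 102567 W
= 102567/746 = 137 HP

137 HP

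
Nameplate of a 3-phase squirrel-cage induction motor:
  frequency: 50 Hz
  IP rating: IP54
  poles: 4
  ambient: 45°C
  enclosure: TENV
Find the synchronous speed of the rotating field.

1500 rpm

n_s = 120f/p = 120×50/4 = 1500 rpm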